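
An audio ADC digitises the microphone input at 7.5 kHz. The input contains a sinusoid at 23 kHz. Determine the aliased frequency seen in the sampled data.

0.5 kHz

23 kHz mod fs = 0.5 kHz.
0.5 kHz ≤ fs/2 = 3.75 kHz, appears at 0.5 kHz.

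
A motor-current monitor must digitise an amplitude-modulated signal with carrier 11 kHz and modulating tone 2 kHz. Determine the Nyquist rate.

AM sidebands sit at fc ± fm = 9 kHz and 13 kHz.
Highest-frequency component: 13 kHz.
Nyquist rate = 2 × 13 kHz = 26 kHz.

26 kHz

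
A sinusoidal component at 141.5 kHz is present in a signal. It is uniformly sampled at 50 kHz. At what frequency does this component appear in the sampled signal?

8.5 kHz

141.5 kHz mod fs = 41.5 kHz.
41.5 kHz > fs/2 = 25 kHz, folds to fs − 41.5 kHz = 8.5 kHz.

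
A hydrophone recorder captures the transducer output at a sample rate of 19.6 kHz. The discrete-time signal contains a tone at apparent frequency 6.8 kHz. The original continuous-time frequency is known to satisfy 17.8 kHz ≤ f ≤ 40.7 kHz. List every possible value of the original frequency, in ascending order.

26.4 kHz, 32.4 kHz

Frequencies that alias to 6.8 kHz are k·fs ± 6.8 kHz for integer k ≥ 0.
k=0: 6.8 kHz.
k=1: 12.8 kHz, 26.4 kHz.
k=2: 32.4 kHz, 46 kHz.
k=3: 52 kHz, 65.6 kHz.
Within [17.8 kHz, 40.7 kHz]: 26.4 kHz, 32.4 kHz.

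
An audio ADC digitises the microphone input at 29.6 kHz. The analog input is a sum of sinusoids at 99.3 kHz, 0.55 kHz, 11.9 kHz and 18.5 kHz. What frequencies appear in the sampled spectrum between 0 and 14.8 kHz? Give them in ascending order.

0.55 kHz, 10.5 kHz, 11.1 kHz, 11.9 kHz

fs/2 = 14.8 kHz.
99.3 kHz mod fs = 10.5 kHz.
10.5 kHz ≤ fs/2 = 14.8 kHz, appears at 10.5 kHz.
0.55 kHz ≤ fs/2 = 14.8 kHz, passes unchanged.
11.9 kHz ≤ fs/2 = 14.8 kHz, passes unchanged.
18.5 kHz > fs/2 = 14.8 kHz, folds to fs − 18.5 kHz = 11.1 kHz.
Distinct values: {0.55 kHz, 10.5 kHz, 11.1 kHz, 11.9 kHz}.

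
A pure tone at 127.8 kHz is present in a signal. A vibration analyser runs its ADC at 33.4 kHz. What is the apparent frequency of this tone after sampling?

127.8 kHz mod fs = 27.6 kHz.
27.6 kHz > fs/2 = 16.7 kHz, folds to fs − 27.6 kHz = 5.8 kHz.

5.8 kHz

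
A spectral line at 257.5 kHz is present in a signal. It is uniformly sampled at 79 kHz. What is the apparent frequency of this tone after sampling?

20.5 kHz

257.5 kHz mod fs = 20.5 kHz.
20.5 kHz ≤ fs/2 = 39.5 kHz, appears at 20.5 kHz.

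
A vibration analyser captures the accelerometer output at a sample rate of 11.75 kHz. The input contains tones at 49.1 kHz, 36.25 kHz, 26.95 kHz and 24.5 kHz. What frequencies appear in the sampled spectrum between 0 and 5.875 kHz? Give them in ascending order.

1 kHz, 2.1 kHz, 3.45 kHz

fs/2 = 5.875 kHz.
49.1 kHz mod fs = 2.1 kHz.
2.1 kHz ≤ fs/2 = 5.875 kHz, appears at 2.1 kHz.
36.25 kHz mod fs = 1 kHz.
1 kHz ≤ fs/2 = 5.875 kHz, appears at 1 kHz.
26.95 kHz mod fs = 3.45 kHz.
3.45 kHz ≤ fs/2 = 5.875 kHz, appears at 3.45 kHz.
24.5 kHz mod fs = 1 kHz.
1 kHz ≤ fs/2 = 5.875 kHz, appears at 1 kHz.
Distinct values: {1 kHz, 2.1 kHz, 3.45 kHz}.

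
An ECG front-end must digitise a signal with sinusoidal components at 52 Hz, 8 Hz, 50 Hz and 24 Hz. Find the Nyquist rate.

Highest-frequency component: 52 Hz.
Nyquist rate = 2 × 52 Hz = 104 Hz.

104 Hz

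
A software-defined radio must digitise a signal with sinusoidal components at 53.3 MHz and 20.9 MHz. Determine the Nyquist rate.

106.6 MHz

Highest-frequency component: 53.3 MHz.
Nyquist rate = 2 × 53.3 MHz = 106.6 MHz.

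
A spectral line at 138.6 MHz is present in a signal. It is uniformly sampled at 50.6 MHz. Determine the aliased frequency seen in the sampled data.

13.2 MHz

138.6 MHz mod fs = 37.4 MHz.
37.4 MHz > fs/2 = 25.3 MHz, folds to fs − 37.4 MHz = 13.2 MHz.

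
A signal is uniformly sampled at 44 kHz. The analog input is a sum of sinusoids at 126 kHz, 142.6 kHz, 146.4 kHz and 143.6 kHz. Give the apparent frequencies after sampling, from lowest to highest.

6 kHz, 10.6 kHz, 11.6 kHz, 14.4 kHz

fs/2 = 22 kHz.
126 kHz mod fs = 38 kHz.
38 kHz > fs/2 = 22 kHz, folds to fs − 38 kHz = 6 kHz.
142.6 kHz mod fs = 10.6 kHz.
10.6 kHz ≤ fs/2 = 22 kHz, appears at 10.6 kHz.
146.4 kHz mod fs = 14.4 kHz.
14.4 kHz ≤ fs/2 = 22 kHz, appears at 14.4 kHz.
143.6 kHz mod fs = 11.6 kHz.
11.6 kHz ≤ fs/2 = 22 kHz, appears at 11.6 kHz.
Distinct values: {6 kHz, 10.6 kHz, 11.6 kHz, 14.4 kHz}.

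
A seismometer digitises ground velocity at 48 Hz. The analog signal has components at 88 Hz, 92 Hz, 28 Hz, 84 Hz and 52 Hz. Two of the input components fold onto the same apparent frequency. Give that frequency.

fs/2 = 24 Hz.
88 Hz mod fs = 40 Hz.
40 Hz > fs/2 = 24 Hz, folds to fs − 40 Hz = 8 Hz.
92 Hz mod fs = 44 Hz.
44 Hz > fs/2 = 24 Hz, folds to fs − 44 Hz = 4 Hz.
28 Hz > fs/2 = 24 Hz, folds to fs − 28 Hz = 20 Hz.
84 Hz mod fs = 36 Hz.
36 Hz > fs/2 = 24 Hz, folds to fs − 36 Hz = 12 Hz.
52 Hz mod fs = 4 Hz.
4 Hz ≤ fs/2 = 24 Hz, appears at 4 Hz.
52 Hz and 92 Hz both map to 4 Hz.

4 Hz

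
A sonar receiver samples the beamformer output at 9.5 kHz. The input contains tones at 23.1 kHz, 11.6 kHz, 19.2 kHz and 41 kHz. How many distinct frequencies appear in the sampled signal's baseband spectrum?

fs/2 = 4.75 kHz.
23.1 kHz mod fs = 4.1 kHz.
4.1 kHz ≤ fs/2 = 4.75 kHz, appears at 4.1 kHz.
11.6 kHz mod fs = 2.1 kHz.
2.1 kHz ≤ fs/2 = 4.75 kHz, appears at 2.1 kHz.
19.2 kHz mod fs = 0.2 kHz.
0.2 kHz ≤ fs/2 = 4.75 kHz, appears at 0.2 kHz.
41 kHz mod fs = 3 kHz.
3 kHz ≤ fs/2 = 4.75 kHz, appears at 3 kHz.
Distinct values: {0.2 kHz, 2.1 kHz, 3 kHz, 4.1 kHz} → 4.

4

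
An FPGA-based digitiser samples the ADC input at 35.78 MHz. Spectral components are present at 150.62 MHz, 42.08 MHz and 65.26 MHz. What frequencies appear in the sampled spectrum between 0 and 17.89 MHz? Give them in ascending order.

fs/2 = 17.89 MHz.
150.62 MHz mod fs = 7.5 MHz.
7.5 MHz ≤ fs/2 = 17.89 MHz, appears at 7.5 MHz.
42.08 MHz mod fs = 6.3 MHz.
6.3 MHz ≤ fs/2 = 17.89 MHz, appears at 6.3 MHz.
65.26 MHz mod fs = 29.48 MHz.
29.48 MHz > fs/2 = 17.89 MHz, folds to fs − 29.48 MHz = 6.3 MHz.
Distinct values: {6.3 MHz, 7.5 MHz}.

6.3 MHz, 7.5 MHz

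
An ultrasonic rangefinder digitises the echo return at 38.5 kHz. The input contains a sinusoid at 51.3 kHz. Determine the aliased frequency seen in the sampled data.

51.3 kHz mod fs = 12.8 kHz.
12.8 kHz ≤ fs/2 = 19.25 kHz, appears at 12.8 kHz.

12.8 kHz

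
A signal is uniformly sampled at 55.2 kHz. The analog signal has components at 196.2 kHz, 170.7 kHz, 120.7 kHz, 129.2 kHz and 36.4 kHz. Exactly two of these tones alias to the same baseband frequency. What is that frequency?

fs/2 = 27.6 kHz.
196.2 kHz mod fs = 30.6 kHz.
30.6 kHz > fs/2 = 27.6 kHz, folds to fs − 30.6 kHz = 24.6 kHz.
170.7 kHz mod fs = 5.1 kHz.
5.1 kHz ≤ fs/2 = 27.6 kHz, appears at 5.1 kHz.
120.7 kHz mod fs = 10.3 kHz.
10.3 kHz ≤ fs/2 = 27.6 kHz, appears at 10.3 kHz.
129.2 kHz mod fs = 18.8 kHz.
18.8 kHz ≤ fs/2 = 27.6 kHz, appears at 18.8 kHz.
36.4 kHz > fs/2 = 27.6 kHz, folds to fs − 36.4 kHz = 18.8 kHz.
36.4 kHz and 129.2 kHz both map to 18.8 kHz.

18.8 kHz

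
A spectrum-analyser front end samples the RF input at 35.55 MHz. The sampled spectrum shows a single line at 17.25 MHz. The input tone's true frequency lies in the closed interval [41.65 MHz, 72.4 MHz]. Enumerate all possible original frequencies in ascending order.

52.8 MHz, 53.85 MHz

Frequencies that alias to 17.25 MHz are k·fs ± 17.25 MHz for integer k ≥ 0.
k=0: 17.25 MHz.
k=1: 18.3 MHz, 52.8 MHz.
k=2: 53.85 MHz, 88.35 MHz.
k=3: 89.4 MHz, 123.9 MHz.
Within [41.65 MHz, 72.4 MHz]: 52.8 MHz, 53.85 MHz.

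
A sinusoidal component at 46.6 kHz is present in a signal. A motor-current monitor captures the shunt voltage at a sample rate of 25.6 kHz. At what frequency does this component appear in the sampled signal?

46.6 kHz mod fs = 21 kHz.
21 kHz > fs/2 = 12.8 kHz, folds to fs − 21 kHz = 4.6 kHz.

4.6 kHz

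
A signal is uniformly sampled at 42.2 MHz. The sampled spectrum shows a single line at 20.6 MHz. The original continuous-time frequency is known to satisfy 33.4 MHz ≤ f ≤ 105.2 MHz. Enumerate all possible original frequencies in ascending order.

62.8 MHz, 63.8 MHz, 105 MHz

Frequencies that alias to 20.6 MHz are k·fs ± 20.6 MHz for integer k ≥ 0.
k=0: 20.6 MHz.
k=1: 21.6 MHz, 62.8 MHz.
k=2: 63.8 MHz, 105 MHz.
k=3: 106 MHz, 147.2 MHz.
Within [33.4 MHz, 105.2 MHz]: 62.8 MHz, 63.8 MHz, 105 MHz.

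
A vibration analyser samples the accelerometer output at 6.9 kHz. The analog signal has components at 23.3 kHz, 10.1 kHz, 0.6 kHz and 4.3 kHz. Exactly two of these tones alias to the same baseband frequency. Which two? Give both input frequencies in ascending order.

4.3 kHz, 23.3 kHz

fs/2 = 3.45 kHz.
23.3 kHz mod fs = 2.6 kHz.
2.6 kHz ≤ fs/2 = 3.45 kHz, appears at 2.6 kHz.
10.1 kHz mod fs = 3.2 kHz.
3.2 kHz ≤ fs/2 = 3.45 kHz, appears at 3.2 kHz.
0.6 kHz ≤ fs/2 = 3.45 kHz, passes unchanged.
4.3 kHz > fs/2 = 3.45 kHz, folds to fs − 4.3 kHz = 2.6 kHz.
4.3 kHz and 23.3 kHz both map to 2.6 kHz.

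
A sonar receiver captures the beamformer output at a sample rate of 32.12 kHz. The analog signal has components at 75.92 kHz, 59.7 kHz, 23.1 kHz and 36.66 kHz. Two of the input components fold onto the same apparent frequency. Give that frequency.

4.54 kHz

fs/2 = 16.06 kHz.
75.92 kHz mod fs = 11.68 kHz.
11.68 kHz ≤ fs/2 = 16.06 kHz, appears at 11.68 kHz.
59.7 kHz mod fs = 27.58 kHz.
27.58 kHz > fs/2 = 16.06 kHz, folds to fs − 27.58 kHz = 4.54 kHz.
23.1 kHz > fs/2 = 16.06 kHz, folds to fs − 23.1 kHz = 9.02 kHz.
36.66 kHz mod fs = 4.54 kHz.
4.54 kHz ≤ fs/2 = 16.06 kHz, appears at 4.54 kHz.
36.66 kHz and 59.7 kHz both map to 4.54 kHz.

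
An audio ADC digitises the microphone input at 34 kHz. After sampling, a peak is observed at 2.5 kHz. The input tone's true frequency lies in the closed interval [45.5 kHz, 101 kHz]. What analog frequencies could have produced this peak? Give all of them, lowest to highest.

65.5 kHz, 70.5 kHz, 99.5 kHz

Frequencies that alias to 2.5 kHz are k·fs ± 2.5 kHz for integer k ≥ 0.
k=0: 2.5 kHz.
k=1: 31.5 kHz, 36.5 kHz.
k=2: 65.5 kHz, 70.5 kHz.
k=3: 99.5 kHz, 104.5 kHz.
k=4: 133.5 kHz, 138.5 kHz.
Within [45.5 kHz, 101 kHz]: 65.5 kHz, 70.5 kHz, 99.5 kHz.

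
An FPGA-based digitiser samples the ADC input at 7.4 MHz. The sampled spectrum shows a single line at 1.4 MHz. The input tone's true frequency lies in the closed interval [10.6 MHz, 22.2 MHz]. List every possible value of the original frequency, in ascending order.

Frequencies that alias to 1.4 MHz are k·fs ± 1.4 MHz for integer k ≥ 0.
k=0: 1.4 MHz.
k=1: 6 MHz, 8.8 MHz.
k=2: 13.4 MHz, 16.2 MHz.
k=3: 20.8 MHz, 23.6 MHz.
k=4: 28.2 MHz, 31 MHz.
Within [10.6 MHz, 22.2 MHz]: 13.4 MHz, 16.2 MHz, 20.8 MHz.

13.4 MHz, 16.2 MHz, 20.8 MHz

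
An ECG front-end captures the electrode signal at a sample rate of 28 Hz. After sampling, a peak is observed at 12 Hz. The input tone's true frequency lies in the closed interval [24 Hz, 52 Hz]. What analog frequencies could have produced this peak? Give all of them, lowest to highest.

Frequencies that alias to 12 Hz are k·fs ± 12 Hz for integer k ≥ 0.
k=0: 12 Hz.
k=1: 16 Hz, 40 Hz.
k=2: 44 Hz, 68 Hz.
k=3: 72 Hz, 96 Hz.
Within [24 Hz, 52 Hz]: 40 Hz, 44 Hz.

40 Hz, 44 Hz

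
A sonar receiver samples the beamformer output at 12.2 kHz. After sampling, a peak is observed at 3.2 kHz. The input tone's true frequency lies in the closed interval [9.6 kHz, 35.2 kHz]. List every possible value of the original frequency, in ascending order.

15.4 kHz, 21.2 kHz, 27.6 kHz, 33.4 kHz

Frequencies that alias to 3.2 kHz are k·fs ± 3.2 kHz for integer k ≥ 0.
k=0: 3.2 kHz.
k=1: 9 kHz, 15.4 kHz.
k=2: 21.2 kHz, 27.6 kHz.
k=3: 33.4 kHz, 39.8 kHz.
k=4: 45.6 kHz, 52 kHz.
Within [9.6 kHz, 35.2 kHz]: 15.4 kHz, 21.2 kHz, 27.6 kHz, 33.4 kHz.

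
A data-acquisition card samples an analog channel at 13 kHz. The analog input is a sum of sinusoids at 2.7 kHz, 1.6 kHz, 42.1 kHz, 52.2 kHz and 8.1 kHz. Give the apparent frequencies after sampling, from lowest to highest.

fs/2 = 6.5 kHz.
2.7 kHz ≤ fs/2 = 6.5 kHz, passes unchanged.
1.6 kHz ≤ fs/2 = 6.5 kHz, passes unchanged.
42.1 kHz mod fs = 3.1 kHz.
3.1 kHz ≤ fs/2 = 6.5 kHz, appears at 3.1 kHz.
52.2 kHz mod fs = 0.2 kHz.
0.2 kHz ≤ fs/2 = 6.5 kHz, appears at 0.2 kHz.
8.1 kHz > fs/2 = 6.5 kHz, folds to fs − 8.1 kHz = 4.9 kHz.
Distinct values: {0.2 kHz, 1.6 kHz, 2.7 kHz, 3.1 kHz, 4.9 kHz}.

0.2 kHz, 1.6 kHz, 2.7 kHz, 3.1 kHz, 4.9 kHz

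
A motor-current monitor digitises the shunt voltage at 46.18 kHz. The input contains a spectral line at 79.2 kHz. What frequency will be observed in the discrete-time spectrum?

13.16 kHz

79.2 kHz mod fs = 33.02 kHz.
33.02 kHz > fs/2 = 23.09 kHz, folds to fs − 33.02 kHz = 13.16 kHz.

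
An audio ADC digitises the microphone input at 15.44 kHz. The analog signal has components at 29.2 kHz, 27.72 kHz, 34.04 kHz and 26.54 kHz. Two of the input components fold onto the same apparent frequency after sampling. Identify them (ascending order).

27.72 kHz, 34.04 kHz

fs/2 = 7.72 kHz.
29.2 kHz mod fs = 13.76 kHz.
13.76 kHz > fs/2 = 7.72 kHz, folds to fs − 13.76 kHz = 1.68 kHz.
27.72 kHz mod fs = 12.28 kHz.
12.28 kHz > fs/2 = 7.72 kHz, folds to fs − 12.28 kHz = 3.16 kHz.
34.04 kHz mod fs = 3.16 kHz.
3.16 kHz ≤ fs/2 = 7.72 kHz, appears at 3.16 kHz.
26.54 kHz mod fs = 11.1 kHz.
11.1 kHz > fs/2 = 7.72 kHz, folds to fs − 11.1 kHz = 4.34 kHz.
27.72 kHz and 34.04 kHz both map to 3.16 kHz.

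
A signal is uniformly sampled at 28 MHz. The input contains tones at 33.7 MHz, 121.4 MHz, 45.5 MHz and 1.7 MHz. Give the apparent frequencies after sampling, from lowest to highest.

fs/2 = 14 MHz.
33.7 MHz mod fs = 5.7 MHz.
5.7 MHz ≤ fs/2 = 14 MHz, appears at 5.7 MHz.
121.4 MHz mod fs = 9.4 MHz.
9.4 MHz ≤ fs/2 = 14 MHz, appears at 9.4 MHz.
45.5 MHz mod fs = 17.5 MHz.
17.5 MHz > fs/2 = 14 MHz, folds to fs − 17.5 MHz = 10.5 MHz.
1.7 MHz ≤ fs/2 = 14 MHz, passes unchanged.
Distinct values: {1.7 MHz, 5.7 MHz, 9.4 MHz, 10.5 MHz}.

1.7 MHz, 5.7 MHz, 9.4 MHz, 10.5 MHz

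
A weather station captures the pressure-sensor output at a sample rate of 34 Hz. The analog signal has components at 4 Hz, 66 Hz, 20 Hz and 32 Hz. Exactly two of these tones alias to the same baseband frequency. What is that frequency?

2 Hz

fs/2 = 17 Hz.
4 Hz ≤ fs/2 = 17 Hz, passes unchanged.
66 Hz mod fs = 32 Hz.
32 Hz > fs/2 = 17 Hz, folds to fs − 32 Hz = 2 Hz.
20 Hz > fs/2 = 17 Hz, folds to fs − 20 Hz = 14 Hz.
32 Hz > fs/2 = 17 Hz, folds to fs − 32 Hz = 2 Hz.
32 Hz and 66 Hz both map to 2 Hz.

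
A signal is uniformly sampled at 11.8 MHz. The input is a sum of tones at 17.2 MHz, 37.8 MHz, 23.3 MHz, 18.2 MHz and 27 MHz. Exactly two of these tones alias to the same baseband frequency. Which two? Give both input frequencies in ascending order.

17.2 MHz, 18.2 MHz

fs/2 = 5.9 MHz.
17.2 MHz mod fs = 5.4 MHz.
5.4 MHz ≤ fs/2 = 5.9 MHz, appears at 5.4 MHz.
37.8 MHz mod fs = 2.4 MHz.
2.4 MHz ≤ fs/2 = 5.9 MHz, appears at 2.4 MHz.
23.3 MHz mod fs = 11.5 MHz.
11.5 MHz > fs/2 = 5.9 MHz, folds to fs − 11.5 MHz = 0.3 MHz.
18.2 MHz mod fs = 6.4 MHz.
6.4 MHz > fs/2 = 5.9 MHz, folds to fs − 6.4 MHz = 5.4 MHz.
27 MHz mod fs = 3.4 MHz.
3.4 MHz ≤ fs/2 = 5.9 MHz, appears at 3.4 MHz.
17.2 MHz and 18.2 MHz both map to 5.4 MHz.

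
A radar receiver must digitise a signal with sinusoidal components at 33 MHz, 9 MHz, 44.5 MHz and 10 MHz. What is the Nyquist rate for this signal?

Highest-frequency component: 44.5 MHz.
Nyquist rate = 2 × 44.5 MHz = 89 MHz.

89 MHz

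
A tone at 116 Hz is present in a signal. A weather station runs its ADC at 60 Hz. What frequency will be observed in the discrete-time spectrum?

4 Hz

116 Hz mod fs = 56 Hz.
56 Hz > fs/2 = 30 Hz, folds to fs − 56 Hz = 4 Hz.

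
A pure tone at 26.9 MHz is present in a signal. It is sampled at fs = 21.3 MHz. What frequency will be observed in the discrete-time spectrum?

26.9 MHz mod fs = 5.6 MHz.
5.6 MHz ≤ fs/2 = 10.65 MHz, appears at 5.6 MHz.

5.6 MHz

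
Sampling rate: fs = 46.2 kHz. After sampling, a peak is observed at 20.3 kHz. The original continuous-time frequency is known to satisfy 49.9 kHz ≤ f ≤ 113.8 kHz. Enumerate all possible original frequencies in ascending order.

66.5 kHz, 72.1 kHz, 112.7 kHz

Frequencies that alias to 20.3 kHz are k·fs ± 20.3 kHz for integer k ≥ 0.
k=0: 20.3 kHz.
k=1: 25.9 kHz, 66.5 kHz.
k=2: 72.1 kHz, 112.7 kHz.
k=3: 118.3 kHz, 158.9 kHz.
Within [49.9 kHz, 113.8 kHz]: 66.5 kHz, 72.1 kHz, 112.7 kHz.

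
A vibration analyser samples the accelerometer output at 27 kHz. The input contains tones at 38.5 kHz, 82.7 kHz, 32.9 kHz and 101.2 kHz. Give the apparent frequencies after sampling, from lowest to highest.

fs/2 = 13.5 kHz.
38.5 kHz mod fs = 11.5 kHz.
11.5 kHz ≤ fs/2 = 13.5 kHz, appears at 11.5 kHz.
82.7 kHz mod fs = 1.7 kHz.
1.7 kHz ≤ fs/2 = 13.5 kHz, appears at 1.7 kHz.
32.9 kHz mod fs = 5.9 kHz.
5.9 kHz ≤ fs/2 = 13.5 kHz, appears at 5.9 kHz.
101.2 kHz mod fs = 20.2 kHz.
20.2 kHz > fs/2 = 13.5 kHz, folds to fs − 20.2 kHz = 6.8 kHz.
Distinct values: {1.7 kHz, 5.9 kHz, 6.8 kHz, 11.5 kHz}.

1.7 kHz, 5.9 kHz, 6.8 kHz, 11.5 kHz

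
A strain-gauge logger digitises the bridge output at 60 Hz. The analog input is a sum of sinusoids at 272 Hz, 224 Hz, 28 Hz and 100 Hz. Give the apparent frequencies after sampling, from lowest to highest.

16 Hz, 20 Hz, 28 Hz

fs/2 = 30 Hz.
272 Hz mod fs = 32 Hz.
32 Hz > fs/2 = 30 Hz, folds to fs − 32 Hz = 28 Hz.
224 Hz mod fs = 44 Hz.
44 Hz > fs/2 = 30 Hz, folds to fs − 44 Hz = 16 Hz.
28 Hz ≤ fs/2 = 30 Hz, passes unchanged.
100 Hz mod fs = 40 Hz.
40 Hz > fs/2 = 30 Hz, folds to fs − 40 Hz = 20 Hz.
Distinct values: {16 Hz, 20 Hz, 28 Hz}.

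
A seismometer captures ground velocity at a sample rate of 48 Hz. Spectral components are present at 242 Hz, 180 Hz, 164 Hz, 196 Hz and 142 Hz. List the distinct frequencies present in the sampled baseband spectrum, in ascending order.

fs/2 = 24 Hz.
242 Hz mod fs = 2 Hz.
2 Hz ≤ fs/2 = 24 Hz, appears at 2 Hz.
180 Hz mod fs = 36 Hz.
36 Hz > fs/2 = 24 Hz, folds to fs − 36 Hz = 12 Hz.
164 Hz mod fs = 20 Hz.
20 Hz ≤ fs/2 = 24 Hz, appears at 20 Hz.
196 Hz mod fs = 4 Hz.
4 Hz ≤ fs/2 = 24 Hz, appears at 4 Hz.
142 Hz mod fs = 46 Hz.
46 Hz > fs/2 = 24 Hz, folds to fs − 46 Hz = 2 Hz.
Distinct values: {2 Hz, 4 Hz, 12 Hz, 20 Hz}.

2 Hz, 4 Hz, 12 Hz, 20 Hz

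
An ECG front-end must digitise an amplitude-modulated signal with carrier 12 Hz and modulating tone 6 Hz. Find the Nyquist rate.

36 Hz

AM sidebands sit at fc ± fm = 6 Hz and 18 Hz.
Highest-frequency component: 18 Hz.
Nyquist rate = 2 × 18 Hz = 36 Hz.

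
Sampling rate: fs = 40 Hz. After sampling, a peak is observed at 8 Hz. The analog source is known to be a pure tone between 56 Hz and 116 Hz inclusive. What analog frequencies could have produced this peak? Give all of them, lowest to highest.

Frequencies that alias to 8 Hz are k·fs ± 8 Hz for integer k ≥ 0.
k=0: 8 Hz.
k=1: 32 Hz, 48 Hz.
k=2: 72 Hz, 88 Hz.
k=3: 112 Hz, 128 Hz.
k=4: 152 Hz, 168 Hz.
Within [56 Hz, 116 Hz]: 72 Hz, 88 Hz, 112 Hz.

72 Hz, 88 Hz, 112 Hz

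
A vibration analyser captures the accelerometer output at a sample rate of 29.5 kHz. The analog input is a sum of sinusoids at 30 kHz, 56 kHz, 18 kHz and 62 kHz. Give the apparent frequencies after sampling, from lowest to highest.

0.5 kHz, 3 kHz, 11.5 kHz

fs/2 = 14.75 kHz.
30 kHz mod fs = 0.5 kHz.
0.5 kHz ≤ fs/2 = 14.75 kHz, appears at 0.5 kHz.
56 kHz mod fs = 26.5 kHz.
26.5 kHz > fs/2 = 14.75 kHz, folds to fs − 26.5 kHz = 3 kHz.
18 kHz > fs/2 = 14.75 kHz, folds to fs − 18 kHz = 11.5 kHz.
62 kHz mod fs = 3 kHz.
3 kHz ≤ fs/2 = 14.75 kHz, appears at 3 kHz.
Distinct values: {0.5 kHz, 3 kHz, 11.5 kHz}.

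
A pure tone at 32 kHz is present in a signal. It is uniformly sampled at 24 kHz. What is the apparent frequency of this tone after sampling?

8 kHz

32 kHz mod fs = 8 kHz.
8 kHz ≤ fs/2 = 12 kHz, appears at 8 kHz.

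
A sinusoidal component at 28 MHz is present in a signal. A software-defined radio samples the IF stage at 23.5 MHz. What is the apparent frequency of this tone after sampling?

4.5 MHz

28 MHz mod fs = 4.5 MHz.
4.5 MHz ≤ fs/2 = 11.75 MHz, appears at 4.5 MHz.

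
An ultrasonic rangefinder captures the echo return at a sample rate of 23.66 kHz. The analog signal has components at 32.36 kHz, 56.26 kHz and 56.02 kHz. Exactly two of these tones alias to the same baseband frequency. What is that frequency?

8.7 kHz

fs/2 = 11.83 kHz.
32.36 kHz mod fs = 8.7 kHz.
8.7 kHz ≤ fs/2 = 11.83 kHz, appears at 8.7 kHz.
56.26 kHz mod fs = 8.94 kHz.
8.94 kHz ≤ fs/2 = 11.83 kHz, appears at 8.94 kHz.
56.02 kHz mod fs = 8.7 kHz.
8.7 kHz ≤ fs/2 = 11.83 kHz, appears at 8.7 kHz.
32.36 kHz and 56.02 kHz both map to 8.7 kHz.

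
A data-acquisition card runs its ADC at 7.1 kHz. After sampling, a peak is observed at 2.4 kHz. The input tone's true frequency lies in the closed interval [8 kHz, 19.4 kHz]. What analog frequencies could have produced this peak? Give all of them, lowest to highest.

9.5 kHz, 11.8 kHz, 16.6 kHz, 18.9 kHz

Frequencies that alias to 2.4 kHz are k·fs ± 2.4 kHz for integer k ≥ 0.
k=0: 2.4 kHz.
k=1: 4.7 kHz, 9.5 kHz.
k=2: 11.8 kHz, 16.6 kHz.
k=3: 18.9 kHz, 23.7 kHz.
k=4: 26 kHz, 30.8 kHz.
Within [8 kHz, 19.4 kHz]: 9.5 kHz, 11.8 kHz, 16.6 kHz, 18.9 kHz.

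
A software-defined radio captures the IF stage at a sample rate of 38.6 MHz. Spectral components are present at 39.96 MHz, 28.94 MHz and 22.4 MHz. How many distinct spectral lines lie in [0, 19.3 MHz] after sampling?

fs/2 = 19.3 MHz.
39.96 MHz mod fs = 1.36 MHz.
1.36 MHz ≤ fs/2 = 19.3 MHz, appears at 1.36 MHz.
28.94 MHz > fs/2 = 19.3 MHz, folds to fs − 28.94 MHz = 9.66 MHz.
22.4 MHz > fs/2 = 19.3 MHz, folds to fs − 22.4 MHz = 16.2 MHz.
Distinct values: {1.36 MHz, 9.66 MHz, 16.2 MHz} → 3.

3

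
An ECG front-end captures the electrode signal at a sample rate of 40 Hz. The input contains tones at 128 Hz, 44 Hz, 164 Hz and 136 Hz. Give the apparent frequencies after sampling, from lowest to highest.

fs/2 = 20 Hz.
128 Hz mod fs = 8 Hz.
8 Hz ≤ fs/2 = 20 Hz, appears at 8 Hz.
44 Hz mod fs = 4 Hz.
4 Hz ≤ fs/2 = 20 Hz, appears at 4 Hz.
164 Hz mod fs = 4 Hz.
4 Hz ≤ fs/2 = 20 Hz, appears at 4 Hz.
136 Hz mod fs = 16 Hz.
16 Hz ≤ fs/2 = 20 Hz, appears at 16 Hz.
Distinct values: {4 Hz, 8 Hz, 16 Hz}.

4 Hz, 8 Hz, 16 Hz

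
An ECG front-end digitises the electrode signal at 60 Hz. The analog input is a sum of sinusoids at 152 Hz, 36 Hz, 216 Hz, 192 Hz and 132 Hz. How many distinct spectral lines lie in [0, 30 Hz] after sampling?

3

fs/2 = 30 Hz.
152 Hz mod fs = 32 Hz.
32 Hz > fs/2 = 30 Hz, folds to fs − 32 Hz = 28 Hz.
36 Hz > fs/2 = 30 Hz, folds to fs − 36 Hz = 24 Hz.
216 Hz mod fs = 36 Hz.
36 Hz > fs/2 = 30 Hz, folds to fs − 36 Hz = 24 Hz.
192 Hz mod fs = 12 Hz.
12 Hz ≤ fs/2 = 30 Hz, appears at 12 Hz.
132 Hz mod fs = 12 Hz.
12 Hz ≤ fs/2 = 30 Hz, appears at 12 Hz.
Distinct values: {12 Hz, 24 Hz, 28 Hz} → 3.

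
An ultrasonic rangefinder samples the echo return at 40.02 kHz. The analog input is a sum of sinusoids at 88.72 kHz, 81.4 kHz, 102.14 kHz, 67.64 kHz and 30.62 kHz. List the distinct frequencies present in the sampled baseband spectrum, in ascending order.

1.36 kHz, 8.68 kHz, 9.4 kHz, 12.4 kHz, 17.92 kHz

fs/2 = 20.01 kHz.
88.72 kHz mod fs = 8.68 kHz.
8.68 kHz ≤ fs/2 = 20.01 kHz, appears at 8.68 kHz.
81.4 kHz mod fs = 1.36 kHz.
1.36 kHz ≤ fs/2 = 20.01 kHz, appears at 1.36 kHz.
102.14 kHz mod fs = 22.1 kHz.
22.1 kHz > fs/2 = 20.01 kHz, folds to fs − 22.1 kHz = 17.92 kHz.
67.64 kHz mod fs = 27.62 kHz.
27.62 kHz > fs/2 = 20.01 kHz, folds to fs − 27.62 kHz = 12.4 kHz.
30.62 kHz > fs/2 = 20.01 kHz, folds to fs − 30.62 kHz = 9.4 kHz.
Distinct values: {1.36 kHz, 8.68 kHz, 9.4 kHz, 12.4 kHz, 17.92 kHz}.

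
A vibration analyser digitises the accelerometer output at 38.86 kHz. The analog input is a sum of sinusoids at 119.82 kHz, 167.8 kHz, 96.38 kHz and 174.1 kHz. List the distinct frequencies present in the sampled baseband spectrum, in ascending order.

fs/2 = 19.43 kHz.
119.82 kHz mod fs = 3.24 kHz.
3.24 kHz ≤ fs/2 = 19.43 kHz, appears at 3.24 kHz.
167.8 kHz mod fs = 12.36 kHz.
12.36 kHz ≤ fs/2 = 19.43 kHz, appears at 12.36 kHz.
96.38 kHz mod fs = 18.66 kHz.
18.66 kHz ≤ fs/2 = 19.43 kHz, appears at 18.66 kHz.
174.1 kHz mod fs = 18.66 kHz.
18.66 kHz ≤ fs/2 = 19.43 kHz, appears at 18.66 kHz.
Distinct values: {3.24 kHz, 12.36 kHz, 18.66 kHz}.

3.24 kHz, 12.36 kHz, 18.66 kHz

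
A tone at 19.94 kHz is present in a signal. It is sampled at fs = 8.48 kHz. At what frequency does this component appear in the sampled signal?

19.94 kHz mod fs = 2.98 kHz.
2.98 kHz ≤ fs/2 = 4.24 kHz, appears at 2.98 kHz.

2.98 kHz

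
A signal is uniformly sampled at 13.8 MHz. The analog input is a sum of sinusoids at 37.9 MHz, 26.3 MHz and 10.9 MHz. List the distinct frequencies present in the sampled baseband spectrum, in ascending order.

fs/2 = 6.9 MHz.
37.9 MHz mod fs = 10.3 MHz.
10.3 MHz > fs/2 = 6.9 MHz, folds to fs − 10.3 MHz = 3.5 MHz.
26.3 MHz mod fs = 12.5 MHz.
12.5 MHz > fs/2 = 6.9 MHz, folds to fs − 12.5 MHz = 1.3 MHz.
10.9 MHz > fs/2 = 6.9 MHz, folds to fs − 10.9 MHz = 2.9 MHz.
Distinct values: {1.3 MHz, 2.9 MHz, 3.5 MHz}.

1.3 MHz, 2.9 MHz, 3.5 MHz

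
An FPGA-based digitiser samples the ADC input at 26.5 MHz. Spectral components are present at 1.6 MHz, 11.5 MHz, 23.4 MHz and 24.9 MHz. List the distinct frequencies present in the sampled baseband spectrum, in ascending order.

fs/2 = 13.25 MHz.
1.6 MHz ≤ fs/2 = 13.25 MHz, passes unchanged.
11.5 MHz ≤ fs/2 = 13.25 MHz, passes unchanged.
23.4 MHz > fs/2 = 13.25 MHz, folds to fs − 23.4 MHz = 3.1 MHz.
24.9 MHz > fs/2 = 13.25 MHz, folds to fs − 24.9 MHz = 1.6 MHz.
Distinct values: {1.6 MHz, 3.1 MHz, 11.5 MHz}.

1.6 MHz, 3.1 MHz, 11.5 MHz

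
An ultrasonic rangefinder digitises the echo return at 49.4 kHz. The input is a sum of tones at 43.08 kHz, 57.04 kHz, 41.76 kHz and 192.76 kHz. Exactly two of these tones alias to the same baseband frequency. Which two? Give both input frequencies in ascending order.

41.76 kHz, 57.04 kHz

fs/2 = 24.7 kHz.
43.08 kHz > fs/2 = 24.7 kHz, folds to fs − 43.08 kHz = 6.32 kHz.
57.04 kHz mod fs = 7.64 kHz.
7.64 kHz ≤ fs/2 = 24.7 kHz, appears at 7.64 kHz.
41.76 kHz > fs/2 = 24.7 kHz, folds to fs − 41.76 kHz = 7.64 kHz.
192.76 kHz mod fs = 44.56 kHz.
44.56 kHz > fs/2 = 24.7 kHz, folds to fs − 44.56 kHz = 4.84 kHz.
41.76 kHz and 57.04 kHz both map to 7.64 kHz.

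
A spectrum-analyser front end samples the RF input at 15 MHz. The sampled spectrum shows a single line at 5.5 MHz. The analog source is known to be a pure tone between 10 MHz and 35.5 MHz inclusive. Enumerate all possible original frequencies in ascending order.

20.5 MHz, 24.5 MHz, 35.5 MHz

Frequencies that alias to 5.5 MHz are k·fs ± 5.5 MHz for integer k ≥ 0.
k=0: 5.5 MHz.
k=1: 9.5 MHz, 20.5 MHz.
k=2: 24.5 MHz, 35.5 MHz.
k=3: 39.5 MHz, 50.5 MHz.
Within [10 MHz, 35.5 MHz]: 20.5 MHz, 24.5 MHz, 35.5 MHz.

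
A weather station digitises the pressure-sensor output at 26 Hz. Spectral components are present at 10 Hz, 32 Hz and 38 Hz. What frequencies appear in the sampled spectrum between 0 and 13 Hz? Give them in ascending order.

fs/2 = 13 Hz.
10 Hz ≤ fs/2 = 13 Hz, passes unchanged.
32 Hz mod fs = 6 Hz.
6 Hz ≤ fs/2 = 13 Hz, appears at 6 Hz.
38 Hz mod fs = 12 Hz.
12 Hz ≤ fs/2 = 13 Hz, appears at 12 Hz.
Distinct values: {6 Hz, 10 Hz, 12 Hz}.

6 Hz, 10 Hz, 12 Hz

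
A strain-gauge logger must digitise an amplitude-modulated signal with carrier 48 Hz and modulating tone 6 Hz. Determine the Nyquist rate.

AM sidebands sit at fc ± fm = 42 Hz and 54 Hz.
Highest-frequency component: 54 Hz.
Nyquist rate = 2 × 54 Hz = 108 Hz.

108 Hz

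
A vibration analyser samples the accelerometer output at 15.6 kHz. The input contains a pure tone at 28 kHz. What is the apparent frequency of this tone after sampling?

28 kHz mod fs = 12.4 kHz.
12.4 kHz > fs/2 = 7.8 kHz, folds to fs − 12.4 kHz = 3.2 kHz.

3.2 kHz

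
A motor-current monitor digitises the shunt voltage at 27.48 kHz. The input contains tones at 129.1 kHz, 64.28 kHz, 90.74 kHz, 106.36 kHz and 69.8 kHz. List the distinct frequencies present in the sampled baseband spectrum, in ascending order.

3.56 kHz, 8.3 kHz, 9.32 kHz, 12.64 kHz

fs/2 = 13.74 kHz.
129.1 kHz mod fs = 19.18 kHz.
19.18 kHz > fs/2 = 13.74 kHz, folds to fs − 19.18 kHz = 8.3 kHz.
64.28 kHz mod fs = 9.32 kHz.
9.32 kHz ≤ fs/2 = 13.74 kHz, appears at 9.32 kHz.
90.74 kHz mod fs = 8.3 kHz.
8.3 kHz ≤ fs/2 = 13.74 kHz, appears at 8.3 kHz.
106.36 kHz mod fs = 23.92 kHz.
23.92 kHz > fs/2 = 13.74 kHz, folds to fs − 23.92 kHz = 3.56 kHz.
69.8 kHz mod fs = 14.84 kHz.
14.84 kHz > fs/2 = 13.74 kHz, folds to fs − 14.84 kHz = 12.64 kHz.
Distinct values: {3.56 kHz, 8.3 kHz, 9.32 kHz, 12.64 kHz}.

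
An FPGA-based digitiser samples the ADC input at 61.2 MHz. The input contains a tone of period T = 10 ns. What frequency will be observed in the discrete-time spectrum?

22.4 MHz

T = 10 ns → f = 1/T = 100 MHz.
100 MHz mod fs = 38.8 MHz.
38.8 MHz > fs/2 = 30.6 MHz, folds to fs − 38.8 MHz = 22.4 MHz.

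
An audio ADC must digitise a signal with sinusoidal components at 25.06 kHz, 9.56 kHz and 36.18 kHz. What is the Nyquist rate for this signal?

Highest-frequency component: 36.18 kHz.
Nyquist rate = 2 × 36.18 kHz = 72.36 kHz.

72.36 kHz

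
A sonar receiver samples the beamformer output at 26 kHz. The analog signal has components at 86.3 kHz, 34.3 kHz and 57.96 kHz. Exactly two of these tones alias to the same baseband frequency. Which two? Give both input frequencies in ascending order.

34.3 kHz, 86.3 kHz

fs/2 = 13 kHz.
86.3 kHz mod fs = 8.3 kHz.
8.3 kHz ≤ fs/2 = 13 kHz, appears at 8.3 kHz.
34.3 kHz mod fs = 8.3 kHz.
8.3 kHz ≤ fs/2 = 13 kHz, appears at 8.3 kHz.
57.96 kHz mod fs = 5.96 kHz.
5.96 kHz ≤ fs/2 = 13 kHz, appears at 5.96 kHz.
34.3 kHz and 86.3 kHz both map to 8.3 kHz.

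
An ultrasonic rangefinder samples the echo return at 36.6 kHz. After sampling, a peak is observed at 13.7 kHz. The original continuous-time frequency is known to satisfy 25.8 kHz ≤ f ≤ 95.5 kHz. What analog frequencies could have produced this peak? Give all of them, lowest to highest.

Frequencies that alias to 13.7 kHz are k·fs ± 13.7 kHz for integer k ≥ 0.
k=0: 13.7 kHz.
k=1: 22.9 kHz, 50.3 kHz.
k=2: 59.5 kHz, 86.9 kHz.
k=3: 96.1 kHz, 123.5 kHz.
Within [25.8 kHz, 95.5 kHz]: 50.3 kHz, 59.5 kHz, 86.9 kHz.

50.3 kHz, 59.5 kHz, 86.9 kHz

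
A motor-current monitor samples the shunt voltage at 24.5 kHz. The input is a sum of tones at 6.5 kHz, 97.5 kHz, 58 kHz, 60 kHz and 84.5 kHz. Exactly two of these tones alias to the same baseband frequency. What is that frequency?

fs/2 = 12.25 kHz.
6.5 kHz ≤ fs/2 = 12.25 kHz, passes unchanged.
97.5 kHz mod fs = 24 kHz.
24 kHz > fs/2 = 12.25 kHz, folds to fs − 24 kHz = 0.5 kHz.
58 kHz mod fs = 9 kHz.
9 kHz ≤ fs/2 = 12.25 kHz, appears at 9 kHz.
60 kHz mod fs = 11 kHz.
11 kHz ≤ fs/2 = 12.25 kHz, appears at 11 kHz.
84.5 kHz mod fs = 11 kHz.
11 kHz ≤ fs/2 = 12.25 kHz, appears at 11 kHz.
60 kHz and 84.5 kHz both map to 11 kHz.

11 kHz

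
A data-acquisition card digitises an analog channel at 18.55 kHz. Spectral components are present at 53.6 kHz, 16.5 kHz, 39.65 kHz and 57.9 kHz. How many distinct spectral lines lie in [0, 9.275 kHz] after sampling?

3

fs/2 = 9.275 kHz.
53.6 kHz mod fs = 16.5 kHz.
16.5 kHz > fs/2 = 9.275 kHz, folds to fs − 16.5 kHz = 2.05 kHz.
16.5 kHz > fs/2 = 9.275 kHz, folds to fs − 16.5 kHz = 2.05 kHz.
39.65 kHz mod fs = 2.55 kHz.
2.55 kHz ≤ fs/2 = 9.275 kHz, appears at 2.55 kHz.
57.9 kHz mod fs = 2.25 kHz.
2.25 kHz ≤ fs/2 = 9.275 kHz, appears at 2.25 kHz.
Distinct values: {2.05 kHz, 2.25 kHz, 2.55 kHz} → 3.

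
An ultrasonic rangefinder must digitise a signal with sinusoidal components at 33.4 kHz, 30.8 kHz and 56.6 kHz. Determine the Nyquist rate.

113.2 kHz

Highest-frequency component: 56.6 kHz.
Nyquist rate = 2 × 56.6 kHz = 113.2 kHz.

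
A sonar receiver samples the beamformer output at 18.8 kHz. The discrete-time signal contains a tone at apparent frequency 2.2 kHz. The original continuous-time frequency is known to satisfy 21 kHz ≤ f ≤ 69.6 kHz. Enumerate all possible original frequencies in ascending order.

21 kHz, 35.4 kHz, 39.8 kHz, 54.2 kHz, 58.6 kHz

Frequencies that alias to 2.2 kHz are k·fs ± 2.2 kHz for integer k ≥ 0.
k=0: 2.2 kHz.
k=1: 16.6 kHz, 21 kHz.
k=2: 35.4 kHz, 39.8 kHz.
k=3: 54.2 kHz, 58.6 kHz.
k=4: 73 kHz, 77.4 kHz.
Within [21 kHz, 69.6 kHz]: 21 kHz, 35.4 kHz, 39.8 kHz, 54.2 kHz, 58.6 kHz.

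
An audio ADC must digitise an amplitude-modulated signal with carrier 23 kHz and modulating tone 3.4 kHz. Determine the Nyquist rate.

52.8 kHz

AM sidebands sit at fc ± fm = 19.6 kHz and 26.4 kHz.
Highest-frequency component: 26.4 kHz.
Nyquist rate = 2 × 26.4 kHz = 52.8 kHz.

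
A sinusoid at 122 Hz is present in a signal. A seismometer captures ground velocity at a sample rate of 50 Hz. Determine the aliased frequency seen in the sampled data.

22 Hz

122 Hz mod fs = 22 Hz.
22 Hz ≤ fs/2 = 25 Hz, appears at 22 Hz.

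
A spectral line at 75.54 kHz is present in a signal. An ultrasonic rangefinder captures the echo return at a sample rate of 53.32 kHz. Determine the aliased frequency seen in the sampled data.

75.54 kHz mod fs = 22.22 kHz.
22.22 kHz ≤ fs/2 = 26.66 kHz, appears at 22.22 kHz.

22.22 kHz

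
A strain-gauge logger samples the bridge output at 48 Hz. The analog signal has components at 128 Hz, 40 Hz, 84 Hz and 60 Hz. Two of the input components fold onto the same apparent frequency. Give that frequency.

fs/2 = 24 Hz.
128 Hz mod fs = 32 Hz.
32 Hz > fs/2 = 24 Hz, folds to fs − 32 Hz = 16 Hz.
40 Hz > fs/2 = 24 Hz, folds to fs − 40 Hz = 8 Hz.
84 Hz mod fs = 36 Hz.
36 Hz > fs/2 = 24 Hz, folds to fs − 36 Hz = 12 Hz.
60 Hz mod fs = 12 Hz.
12 Hz ≤ fs/2 = 24 Hz, appears at 12 Hz.
60 Hz and 84 Hz both map to 12 Hz.

12 Hz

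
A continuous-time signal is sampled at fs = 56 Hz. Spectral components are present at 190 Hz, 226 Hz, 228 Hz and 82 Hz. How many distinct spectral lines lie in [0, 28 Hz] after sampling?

4

fs/2 = 28 Hz.
190 Hz mod fs = 22 Hz.
22 Hz ≤ fs/2 = 28 Hz, appears at 22 Hz.
226 Hz mod fs = 2 Hz.
2 Hz ≤ fs/2 = 28 Hz, appears at 2 Hz.
228 Hz mod fs = 4 Hz.
4 Hz ≤ fs/2 = 28 Hz, appears at 4 Hz.
82 Hz mod fs = 26 Hz.
26 Hz ≤ fs/2 = 28 Hz, appears at 26 Hz.
Distinct values: {2 Hz, 4 Hz, 22 Hz, 26 Hz} → 4.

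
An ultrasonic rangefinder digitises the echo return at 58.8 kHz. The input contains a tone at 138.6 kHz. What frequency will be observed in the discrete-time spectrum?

138.6 kHz mod fs = 21 kHz.
21 kHz ≤ fs/2 = 29.4 kHz, appears at 21 kHz.

21 kHz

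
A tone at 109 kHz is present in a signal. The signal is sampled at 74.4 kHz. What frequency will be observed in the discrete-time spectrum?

34.6 kHz

109 kHz mod fs = 34.6 kHz.
34.6 kHz ≤ fs/2 = 37.2 kHz, appears at 34.6 kHz.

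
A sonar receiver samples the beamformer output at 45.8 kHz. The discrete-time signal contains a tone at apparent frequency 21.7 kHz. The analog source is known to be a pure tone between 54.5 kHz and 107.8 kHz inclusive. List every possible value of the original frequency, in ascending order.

67.5 kHz, 69.9 kHz

Frequencies that alias to 21.7 kHz are k·fs ± 21.7 kHz for integer k ≥ 0.
k=0: 21.7 kHz.
k=1: 24.1 kHz, 67.5 kHz.
k=2: 69.9 kHz, 113.3 kHz.
k=3: 115.7 kHz, 159.1 kHz.
Within [54.5 kHz, 107.8 kHz]: 67.5 kHz, 69.9 kHz.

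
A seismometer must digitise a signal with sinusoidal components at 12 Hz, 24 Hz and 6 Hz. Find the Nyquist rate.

48 Hz

Highest-frequency component: 24 Hz.
Nyquist rate = 2 × 24 Hz = 48 Hz.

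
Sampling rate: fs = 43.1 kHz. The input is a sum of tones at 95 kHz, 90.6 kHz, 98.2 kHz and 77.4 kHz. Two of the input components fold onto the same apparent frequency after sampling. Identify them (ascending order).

77.4 kHz, 95 kHz

fs/2 = 21.55 kHz.
95 kHz mod fs = 8.8 kHz.
8.8 kHz ≤ fs/2 = 21.55 kHz, appears at 8.8 kHz.
90.6 kHz mod fs = 4.4 kHz.
4.4 kHz ≤ fs/2 = 21.55 kHz, appears at 4.4 kHz.
98.2 kHz mod fs = 12 kHz.
12 kHz ≤ fs/2 = 21.55 kHz, appears at 12 kHz.
77.4 kHz mod fs = 34.3 kHz.
34.3 kHz > fs/2 = 21.55 kHz, folds to fs − 34.3 kHz = 8.8 kHz.
77.4 kHz and 95 kHz both map to 8.8 kHz.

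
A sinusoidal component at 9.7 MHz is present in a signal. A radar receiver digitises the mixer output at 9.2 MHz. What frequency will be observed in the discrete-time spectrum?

0.5 MHz

9.7 MHz mod fs = 0.5 MHz.
0.5 MHz ≤ fs/2 = 4.6 MHz, appears at 0.5 MHz.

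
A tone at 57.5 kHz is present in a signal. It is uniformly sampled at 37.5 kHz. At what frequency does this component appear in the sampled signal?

57.5 kHz mod fs = 20 kHz.
20 kHz > fs/2 = 18.75 kHz, folds to fs − 20 kHz = 17.5 kHz.

17.5 kHz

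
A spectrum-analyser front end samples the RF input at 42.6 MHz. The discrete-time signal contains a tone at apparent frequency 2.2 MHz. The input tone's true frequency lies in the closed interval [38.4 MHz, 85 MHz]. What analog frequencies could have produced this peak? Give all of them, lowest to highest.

Frequencies that alias to 2.2 MHz are k·fs ± 2.2 MHz for integer k ≥ 0.
k=0: 2.2 MHz.
k=1: 40.4 MHz, 44.8 MHz.
k=2: 83 MHz, 87.4 MHz.
k=3: 125.6 MHz, 130 MHz.
Within [38.4 MHz, 85 MHz]: 40.4 MHz, 44.8 MHz, 83 MHz.

40.4 MHz, 44.8 MHz, 83 MHz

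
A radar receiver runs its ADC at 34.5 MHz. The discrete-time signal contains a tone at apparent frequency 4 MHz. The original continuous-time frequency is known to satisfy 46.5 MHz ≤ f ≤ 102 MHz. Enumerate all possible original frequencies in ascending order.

65 MHz, 73 MHz, 99.5 MHz

Frequencies that alias to 4 MHz are k·fs ± 4 MHz for integer k ≥ 0.
k=0: 4 MHz.
k=1: 30.5 MHz, 38.5 MHz.
k=2: 65 MHz, 73 MHz.
k=3: 99.5 MHz, 107.5 MHz.
k=4: 134 MHz, 142 MHz.
Within [46.5 MHz, 102 MHz]: 65 MHz, 73 MHz, 99.5 MHz.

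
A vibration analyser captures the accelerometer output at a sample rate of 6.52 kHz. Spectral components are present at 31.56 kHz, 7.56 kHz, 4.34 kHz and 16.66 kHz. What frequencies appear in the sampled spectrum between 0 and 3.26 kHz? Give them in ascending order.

1.04 kHz, 2.18 kHz, 2.9 kHz

fs/2 = 3.26 kHz.
31.56 kHz mod fs = 5.48 kHz.
5.48 kHz > fs/2 = 3.26 kHz, folds to fs − 5.48 kHz = 1.04 kHz.
7.56 kHz mod fs = 1.04 kHz.
1.04 kHz ≤ fs/2 = 3.26 kHz, appears at 1.04 kHz.
4.34 kHz > fs/2 = 3.26 kHz, folds to fs − 4.34 kHz = 2.18 kHz.
16.66 kHz mod fs = 3.62 kHz.
3.62 kHz > fs/2 = 3.26 kHz, folds to fs − 3.62 kHz = 2.9 kHz.
Distinct values: {1.04 kHz, 2.18 kHz, 2.9 kHz}.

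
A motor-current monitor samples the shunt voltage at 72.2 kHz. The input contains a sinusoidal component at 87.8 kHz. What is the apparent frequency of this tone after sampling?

87.8 kHz mod fs = 15.6 kHz.
15.6 kHz ≤ fs/2 = 36.1 kHz, appears at 15.6 kHz.

15.6 kHz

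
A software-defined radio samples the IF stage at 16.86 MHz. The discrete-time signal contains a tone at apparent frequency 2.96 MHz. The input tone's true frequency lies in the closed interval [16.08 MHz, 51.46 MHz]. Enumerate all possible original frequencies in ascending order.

19.82 MHz, 30.76 MHz, 36.68 MHz, 47.62 MHz

Frequencies that alias to 2.96 MHz are k·fs ± 2.96 MHz for integer k ≥ 0.
k=0: 2.96 MHz.
k=1: 13.9 MHz, 19.82 MHz.
k=2: 30.76 MHz, 36.68 MHz.
k=3: 47.62 MHz, 53.54 MHz.
k=4: 64.48 MHz, 70.4 MHz.
Within [16.08 MHz, 51.46 MHz]: 19.82 MHz, 30.76 MHz, 36.68 MHz, 47.62 MHz.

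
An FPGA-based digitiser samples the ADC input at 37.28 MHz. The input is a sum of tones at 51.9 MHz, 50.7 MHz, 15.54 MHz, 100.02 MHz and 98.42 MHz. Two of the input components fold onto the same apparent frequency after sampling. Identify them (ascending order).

fs/2 = 18.64 MHz.
51.9 MHz mod fs = 14.62 MHz.
14.62 MHz ≤ fs/2 = 18.64 MHz, appears at 14.62 MHz.
50.7 MHz mod fs = 13.42 MHz.
13.42 MHz ≤ fs/2 = 18.64 MHz, appears at 13.42 MHz.
15.54 MHz ≤ fs/2 = 18.64 MHz, passes unchanged.
100.02 MHz mod fs = 25.46 MHz.
25.46 MHz > fs/2 = 18.64 MHz, folds to fs − 25.46 MHz = 11.82 MHz.
98.42 MHz mod fs = 23.86 MHz.
23.86 MHz > fs/2 = 18.64 MHz, folds to fs − 23.86 MHz = 13.42 MHz.
50.7 MHz and 98.42 MHz both map to 13.42 MHz.

50.7 MHz, 98.42 MHz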